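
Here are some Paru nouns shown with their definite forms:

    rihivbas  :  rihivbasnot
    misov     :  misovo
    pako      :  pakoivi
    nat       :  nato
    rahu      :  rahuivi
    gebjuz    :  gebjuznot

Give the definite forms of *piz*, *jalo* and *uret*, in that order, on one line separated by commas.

The pattern is sibilance of the final sound: -not when the stem ends in a sibilant (*rihivbas*, *gebjuz*); -o when the stem ends in a non-sibilant consonant (*misov*, *nat*); -ivi when the stem ends in a vowel (*pako*, *rahu*).
*piz* — final sound /z/ (a sibilant) → -not → *piznot*.
*jalo*: final sound = /o/, a vowel → -ivi → *jaloivi*.
The final sound of *uret* is /t/, which is a non-sibilant consonant, so the suffix is -o, giving *ureto*.

piznot, jaloivi, ureto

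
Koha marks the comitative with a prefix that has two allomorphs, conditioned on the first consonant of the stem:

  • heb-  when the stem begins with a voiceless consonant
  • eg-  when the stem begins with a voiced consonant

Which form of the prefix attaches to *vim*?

*vim*: first consonant = /v/, voiced → eg-.

eg-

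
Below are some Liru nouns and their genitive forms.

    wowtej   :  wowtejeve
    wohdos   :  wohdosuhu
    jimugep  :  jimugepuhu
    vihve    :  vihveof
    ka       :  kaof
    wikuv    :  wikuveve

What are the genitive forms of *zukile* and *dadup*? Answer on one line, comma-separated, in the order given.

Looking at the final sound of each stem: -uhu when the stem ends in a voiceless consonant (*wohdos*, *jimugep*); -eve when the stem ends in a voiced consonant (*wowtej*, *wikuv*); -of when the stem ends in a vowel (*vihve*, *ka*).
The final sound of *zukile* is /e/, which is a vowel, so the suffix is -of, giving *zukileof*.
The final sound of *dadup* is /p/, which is a voiceless consonant, so the suffix is -uhu, giving *dadupuhu*.

zukileof, dadupuhu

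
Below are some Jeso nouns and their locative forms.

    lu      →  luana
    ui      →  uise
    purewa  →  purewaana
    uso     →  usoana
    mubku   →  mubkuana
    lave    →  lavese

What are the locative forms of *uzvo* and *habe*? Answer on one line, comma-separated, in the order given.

uzvoana, habese

The alternation tracks the last vowel of the stem — -se when the last vowel of the stem is a front vowel (*ui*, *lave*); -ana when the last vowel of the stem is a back vowel (*lu*, *purewa*, *uso*, *mubku*).
*uzvo* — last vowel /o/ (a back vowel) → -ana → *uzvoana*.
The last vowel of *habe* is /e/, which is a front vowel, so the suffix is -se, giving *habese*.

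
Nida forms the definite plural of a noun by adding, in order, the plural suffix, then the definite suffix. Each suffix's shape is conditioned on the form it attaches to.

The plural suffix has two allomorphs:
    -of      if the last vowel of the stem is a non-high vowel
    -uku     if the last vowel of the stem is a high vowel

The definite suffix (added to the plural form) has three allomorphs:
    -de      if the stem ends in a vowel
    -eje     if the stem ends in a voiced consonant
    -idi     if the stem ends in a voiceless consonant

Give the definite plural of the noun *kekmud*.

*kekmud* — last vowel /u/ (a high vowel) → -uku → *kekmuduku*.
The final sound of the plural form *kekmuduku* is /u/, which is a vowel, so the definite suffix is -de, giving *kekmudukude*.

kekmudukude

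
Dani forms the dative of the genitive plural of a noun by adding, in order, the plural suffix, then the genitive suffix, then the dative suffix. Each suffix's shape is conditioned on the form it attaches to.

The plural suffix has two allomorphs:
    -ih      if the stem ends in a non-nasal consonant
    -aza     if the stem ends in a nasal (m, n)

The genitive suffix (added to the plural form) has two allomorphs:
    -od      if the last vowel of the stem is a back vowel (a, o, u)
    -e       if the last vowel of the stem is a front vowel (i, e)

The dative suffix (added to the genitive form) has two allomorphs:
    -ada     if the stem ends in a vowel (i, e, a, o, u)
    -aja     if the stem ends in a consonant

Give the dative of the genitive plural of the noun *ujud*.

*ujud* — final consonant /d/ (non-nasal) → -ih → *ujudih*.
The last vowel of the plural form *ujudih* is /i/, which is a front vowel, so the genitive suffix is -e, giving *ujudihe*.
Since the final sound of the genitive form *ujudihe* is /e/ (a vowel), it takes -ada, giving *ujudiheada*.

ujudiheada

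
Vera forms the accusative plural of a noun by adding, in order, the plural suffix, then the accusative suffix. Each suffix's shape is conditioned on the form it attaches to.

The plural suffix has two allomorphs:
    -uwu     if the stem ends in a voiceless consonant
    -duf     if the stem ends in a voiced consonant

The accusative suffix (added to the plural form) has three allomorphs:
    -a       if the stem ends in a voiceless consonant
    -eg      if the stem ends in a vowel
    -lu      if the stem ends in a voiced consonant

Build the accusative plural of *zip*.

The final consonant of *zip* is /p/, which is voiceless, so the plural suffix is -uwu, giving *zipuwu*.
Since the final sound of the plural form *zipuwu* is /u/ (a vowel), it takes -eg, giving *zipuwueg*.

zipuwueg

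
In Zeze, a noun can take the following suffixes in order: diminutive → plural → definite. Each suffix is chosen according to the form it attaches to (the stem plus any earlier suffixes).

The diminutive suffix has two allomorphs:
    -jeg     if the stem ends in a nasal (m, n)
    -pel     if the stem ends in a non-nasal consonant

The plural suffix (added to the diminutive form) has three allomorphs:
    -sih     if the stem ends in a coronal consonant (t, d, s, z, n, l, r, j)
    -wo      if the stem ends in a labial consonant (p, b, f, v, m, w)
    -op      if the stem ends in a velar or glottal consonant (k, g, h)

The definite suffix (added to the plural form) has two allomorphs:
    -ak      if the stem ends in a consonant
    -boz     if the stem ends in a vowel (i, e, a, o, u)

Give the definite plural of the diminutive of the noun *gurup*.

The final consonant of *gurup* is /p/, which is non-nasal, so the diminutive suffix is -pel, giving *guruppel*.
Since the final consonant of the diminutive form *guruppel* is /l/ (coronal), it takes -sih, giving *guruppelsih*.
Since the final sound of the plural form *guruppelsih* is /h/ (a consonant), it takes -ak, giving *guruppelsihak*.

guruppelsihak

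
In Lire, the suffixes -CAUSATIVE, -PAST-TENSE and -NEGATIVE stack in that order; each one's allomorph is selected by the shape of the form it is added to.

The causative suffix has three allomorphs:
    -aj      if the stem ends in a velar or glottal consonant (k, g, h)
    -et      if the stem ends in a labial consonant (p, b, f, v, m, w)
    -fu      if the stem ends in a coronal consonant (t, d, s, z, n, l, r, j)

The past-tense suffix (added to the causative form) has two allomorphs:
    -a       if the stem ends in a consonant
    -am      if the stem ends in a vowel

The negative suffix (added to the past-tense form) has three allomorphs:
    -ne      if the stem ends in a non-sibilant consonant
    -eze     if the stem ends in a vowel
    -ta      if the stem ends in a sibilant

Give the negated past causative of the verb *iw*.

iwetaeze

The final consonant of *iw* is /w/, which is labial, so the causative suffix is -et, giving *iwet*.
Since the final sound of the causative form *iwet* is /t/ (a consonant), it takes -a, giving *iweta*.
The final sound of the past-tense form *iweta* is /a/, which is a vowel, so the negative suffix is -eze, giving *iwetaeze*.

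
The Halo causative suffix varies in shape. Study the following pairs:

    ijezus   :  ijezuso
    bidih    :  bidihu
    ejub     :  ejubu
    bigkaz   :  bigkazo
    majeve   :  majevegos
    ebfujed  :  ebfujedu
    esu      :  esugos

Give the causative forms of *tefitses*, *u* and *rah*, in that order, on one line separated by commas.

The suffix is conditioned by the final sound: -o when the stem ends in a sibilant (*ijezus*, *bigkaz*); -u when the stem ends in a non-sibilant consonant (*bidih*, *ejub*, *ebfujed*); -gos when the stem ends in a vowel (*majeve*, *esu*).
Since the final sound of *tefitses* is /s/ (a sibilant), it takes -o, giving *tefitseso*.
*u* — final sound /u/ (a vowel) → -gos → *ugos*.
The final sound of *rah* is /h/, which is a non-sibilant consonant, so the suffix is -u, giving *rahu*.

tefitseso, ugos, rahu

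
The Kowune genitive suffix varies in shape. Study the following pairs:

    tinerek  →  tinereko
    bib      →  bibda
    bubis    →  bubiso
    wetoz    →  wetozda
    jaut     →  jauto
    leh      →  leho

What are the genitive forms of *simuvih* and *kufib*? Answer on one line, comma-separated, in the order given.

Looking at the final consonant of each stem: -o when the stem ends in a voiceless consonant (*tinerek*, *bubis*, *jaut*, *leh*); -da when the stem ends in a voiced consonant (*bib*, *wetoz*).
The final consonant of *simuvih* is /h/, which is voiceless, so the suffix is -o, giving *simuviho*.
*kufib* — final consonant /b/ (voiced) → -da → *kufibda*.

simuviho, kufibda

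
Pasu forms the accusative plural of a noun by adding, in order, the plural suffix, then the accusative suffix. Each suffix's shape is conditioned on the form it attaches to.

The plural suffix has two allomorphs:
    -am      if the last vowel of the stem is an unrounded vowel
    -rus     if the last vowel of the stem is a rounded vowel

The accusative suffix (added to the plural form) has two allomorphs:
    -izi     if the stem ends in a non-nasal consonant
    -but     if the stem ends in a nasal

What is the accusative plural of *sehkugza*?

sehkugzaambut

The last vowel of *sehkugza* is /a/, which is an unrounded vowel, so the plural suffix is -am, giving *sehkugzaam*.
The plural form *sehkugzaam* — final consonant /m/ (a nasal) → -but → *sehkugzaambut*.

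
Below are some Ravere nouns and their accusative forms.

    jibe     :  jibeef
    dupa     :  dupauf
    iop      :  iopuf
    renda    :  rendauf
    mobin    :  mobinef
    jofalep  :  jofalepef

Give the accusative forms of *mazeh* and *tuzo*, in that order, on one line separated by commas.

Looking at the last vowel of each stem: -ef when the last vowel of the stem is a front vowel (*jibe*, *mobin*, *jofalep*); -uf when the last vowel of the stem is a back vowel (*dupa*, *iop*, *renda*).
*mazeh* — last vowel /e/ (a front vowel) → -ef → *mazehef*.
*tuzo*: last vowel = /o/, a back vowel → -uf → *tuzouf*.

mazehef, tuzouf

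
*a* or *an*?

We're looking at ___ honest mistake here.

an

The indefinite article is chosen by the initial *sound* of the following word, not its spelling.
*honest* begins with the sound /ɒ/ (silent h) — a vowel sound.
So the article is *an*: We're looking at an honest mistake here.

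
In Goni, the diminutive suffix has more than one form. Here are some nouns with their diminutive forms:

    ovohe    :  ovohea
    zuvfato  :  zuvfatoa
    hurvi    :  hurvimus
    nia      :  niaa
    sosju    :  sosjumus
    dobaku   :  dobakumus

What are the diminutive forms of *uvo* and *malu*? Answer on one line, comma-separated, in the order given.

uvoa, malumus

The alternation tracks the last vowel of the stem — -mus when the last vowel of the stem is a high vowel (*hurvi*, *sosju*, *dobaku*); -a when the last vowel of the stem is a non-high vowel (*ovohe*, *zuvfato*, *nia*).
Since the last vowel of *uvo* is /o/ (a non-high vowel), it takes -a, giving *uvoa*.
*malu*: last vowel = /u/, a high vowel → -mus → *malumus*.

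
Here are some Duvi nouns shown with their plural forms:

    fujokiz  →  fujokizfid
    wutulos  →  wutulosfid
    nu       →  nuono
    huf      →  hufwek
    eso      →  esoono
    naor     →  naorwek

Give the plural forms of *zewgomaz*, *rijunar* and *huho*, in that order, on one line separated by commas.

zewgomazfid, rijunarwek, huhoono

The alternation tracks the final sound of the stem — -fid when the stem ends in a sibilant (*fujokiz*, *wutulos*); -wek when the stem ends in a non-sibilant consonant (*huf*, *naor*); -ono when the stem ends in a vowel (*nu*, *eso*).
*zewgomaz* — final sound /z/ (a sibilant) → -fid → *zewgomazfid*.
*rijunar* — final sound /r/ (a non-sibilant consonant) → -wek → *rijunarwek*.
*huho* — final sound /o/ (a vowel) → -ono → *huhoono*.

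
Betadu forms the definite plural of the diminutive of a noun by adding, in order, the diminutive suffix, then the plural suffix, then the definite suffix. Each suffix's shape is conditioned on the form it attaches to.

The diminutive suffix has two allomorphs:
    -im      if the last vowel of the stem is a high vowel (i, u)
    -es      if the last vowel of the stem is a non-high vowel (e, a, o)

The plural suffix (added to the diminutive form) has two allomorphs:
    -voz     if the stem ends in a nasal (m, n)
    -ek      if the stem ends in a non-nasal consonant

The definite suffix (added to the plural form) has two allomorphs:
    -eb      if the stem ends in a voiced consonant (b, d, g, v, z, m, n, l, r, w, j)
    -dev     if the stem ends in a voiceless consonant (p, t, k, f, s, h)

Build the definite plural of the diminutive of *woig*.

woigimvozeb

Since the last vowel of *woig* is /i/ (a high vowel), it takes -im, giving *woigim*.
The diminutive form *woigim*: final consonant = /m/, a nasal → -voz → *woigimvoz*.
The plural form *woigimvoz* — final consonant /z/ (voiced) → -eb → *woigimvozeb*.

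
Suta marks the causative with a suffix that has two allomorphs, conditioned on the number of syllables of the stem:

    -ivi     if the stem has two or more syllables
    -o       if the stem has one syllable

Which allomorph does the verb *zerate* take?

-ivi

*zerate* has 3 syllables, so the suffix is -ivi.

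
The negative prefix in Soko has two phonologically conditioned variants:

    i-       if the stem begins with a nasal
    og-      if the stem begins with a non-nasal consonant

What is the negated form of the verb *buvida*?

The first consonant of *buvida* is /b/, which is non-nasal, so the prefix is og-, giving *ogbuvida*.

ogbuvida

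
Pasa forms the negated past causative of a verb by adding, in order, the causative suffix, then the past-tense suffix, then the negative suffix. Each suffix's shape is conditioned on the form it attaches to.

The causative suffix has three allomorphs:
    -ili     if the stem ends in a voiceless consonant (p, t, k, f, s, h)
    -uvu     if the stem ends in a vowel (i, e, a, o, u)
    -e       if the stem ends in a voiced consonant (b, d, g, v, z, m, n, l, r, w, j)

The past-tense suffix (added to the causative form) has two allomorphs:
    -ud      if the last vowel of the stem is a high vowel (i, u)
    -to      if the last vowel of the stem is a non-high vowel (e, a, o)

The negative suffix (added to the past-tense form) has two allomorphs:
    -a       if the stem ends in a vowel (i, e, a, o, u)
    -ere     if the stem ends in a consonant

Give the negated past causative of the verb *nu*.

nuuvuudere

*nu*: final sound = /u/, a vowel → -uvu → *nuuvu*.
Since the last vowel of the causative form *nuuvu* is /u/ (a high vowel), it takes -ud, giving *nuuvuud*.
The past-tense form *nuuvuud*: final sound = /d/, a consonant → -ere → *nuuvuudere*.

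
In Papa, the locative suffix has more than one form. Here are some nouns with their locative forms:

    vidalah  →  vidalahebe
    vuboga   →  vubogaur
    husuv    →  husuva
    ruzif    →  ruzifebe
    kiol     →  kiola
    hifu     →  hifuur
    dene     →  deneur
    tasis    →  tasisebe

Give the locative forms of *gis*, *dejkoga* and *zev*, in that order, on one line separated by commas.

gisebe, dejkogaur, zeva

The pattern is voicing of the final sound: -ebe when the stem ends in a voiceless consonant (*vidalah*, *ruzif*, *tasis*); -a when the stem ends in a voiced consonant (*husuv*, *kiol*); -ur when the stem ends in a vowel (*vuboga*, *hifu*, *dene*).
Since the final sound of *gis* is /s/ (a voiceless consonant), it takes -ebe, giving *gisebe*.
*dejkoga*: final sound = /a/, a vowel → -ur → *dejkogaur*.
Since the final sound of *zev* is /v/ (a voiced consonant), it takes -a, giving *zeva*.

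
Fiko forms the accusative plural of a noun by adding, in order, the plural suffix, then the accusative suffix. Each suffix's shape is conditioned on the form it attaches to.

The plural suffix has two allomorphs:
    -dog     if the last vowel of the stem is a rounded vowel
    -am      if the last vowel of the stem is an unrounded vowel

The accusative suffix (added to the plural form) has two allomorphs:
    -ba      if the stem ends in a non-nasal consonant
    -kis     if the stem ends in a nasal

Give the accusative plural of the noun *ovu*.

*ovu*: last vowel = /u/, a rounded vowel → -dog → *ovudog*.
The plural form *ovudog*: final consonant = /g/, non-nasal → -ba → *ovudogba*.

ovudogba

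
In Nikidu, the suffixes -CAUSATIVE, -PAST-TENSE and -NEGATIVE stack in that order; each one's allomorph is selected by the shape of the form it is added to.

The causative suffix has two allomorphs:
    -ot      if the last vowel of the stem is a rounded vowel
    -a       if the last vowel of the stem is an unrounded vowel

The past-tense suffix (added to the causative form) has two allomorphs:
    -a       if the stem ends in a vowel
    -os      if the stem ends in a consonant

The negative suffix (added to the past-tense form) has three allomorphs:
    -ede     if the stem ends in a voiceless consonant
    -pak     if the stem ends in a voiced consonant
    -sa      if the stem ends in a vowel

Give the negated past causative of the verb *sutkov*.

sutkovotosede

Since the last vowel of *sutkov* is /o/ (a rounded vowel), it takes -ot, giving *sutkovot*.
The causative form *sutkovot* — final sound /t/ (a consonant) → -os → *sutkovotos*.
The past-tense form *sutkovotos*: final sound = /s/, a voiceless consonant → -ede → *sutkovotosede*.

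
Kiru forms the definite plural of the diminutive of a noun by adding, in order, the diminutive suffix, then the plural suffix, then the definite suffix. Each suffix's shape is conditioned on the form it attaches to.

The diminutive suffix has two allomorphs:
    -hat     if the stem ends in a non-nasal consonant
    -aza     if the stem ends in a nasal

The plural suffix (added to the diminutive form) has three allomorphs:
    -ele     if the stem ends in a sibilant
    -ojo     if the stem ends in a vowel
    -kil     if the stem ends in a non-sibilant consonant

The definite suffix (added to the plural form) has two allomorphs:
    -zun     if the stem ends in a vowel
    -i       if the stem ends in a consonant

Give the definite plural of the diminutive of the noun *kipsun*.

Since the final consonant of *kipsun* is /n/ (a nasal), it takes -aza, giving *kipsunaza*.
The diminutive form *kipsunaza*: final sound = /a/, a vowel → -ojo → *kipsunazaojo*.
The plural form *kipsunazaojo* — final sound /o/ (a vowel) → -zun → *kipsunazaojozun*.

kipsunazaojozun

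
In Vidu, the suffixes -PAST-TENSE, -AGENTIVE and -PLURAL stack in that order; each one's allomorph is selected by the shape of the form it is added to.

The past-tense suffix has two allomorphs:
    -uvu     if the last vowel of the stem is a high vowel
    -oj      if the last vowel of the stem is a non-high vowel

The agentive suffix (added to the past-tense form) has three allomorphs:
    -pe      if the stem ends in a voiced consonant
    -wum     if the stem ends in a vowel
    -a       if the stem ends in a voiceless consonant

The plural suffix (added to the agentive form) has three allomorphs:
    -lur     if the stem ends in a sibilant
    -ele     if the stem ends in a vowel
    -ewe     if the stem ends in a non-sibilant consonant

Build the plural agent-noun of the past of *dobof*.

dobofojpeele

*dobof*: last vowel = /o/, a non-high vowel → -oj → *dobofoj*.
The final sound of the past-tense form *dobofoj* is /j/, which is a voiced consonant, so the agentive suffix is -pe, giving *dobofojpe*.
The agentive form *dobofojpe* — final sound /e/ (a vowel) → -ele → *dobofojpeele*.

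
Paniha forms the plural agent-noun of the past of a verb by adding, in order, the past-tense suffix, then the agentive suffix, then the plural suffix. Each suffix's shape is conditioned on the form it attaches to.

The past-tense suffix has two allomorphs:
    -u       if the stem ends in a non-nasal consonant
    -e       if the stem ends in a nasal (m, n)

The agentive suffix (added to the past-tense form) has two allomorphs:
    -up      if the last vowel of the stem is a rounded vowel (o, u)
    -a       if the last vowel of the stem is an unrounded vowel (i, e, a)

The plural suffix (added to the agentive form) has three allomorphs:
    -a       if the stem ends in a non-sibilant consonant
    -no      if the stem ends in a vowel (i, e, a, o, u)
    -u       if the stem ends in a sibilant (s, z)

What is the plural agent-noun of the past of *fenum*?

fenumeano

Since the final consonant of *fenum* is /m/ (a nasal), it takes -e, giving *fenume*.
The past-tense form *fenume* — last vowel /e/ (an unrounded vowel) → -a → *fenumea*.
Since the final sound of the agentive form *fenumea* is /a/ (a vowel), it takes -no, giving *fenumeano*.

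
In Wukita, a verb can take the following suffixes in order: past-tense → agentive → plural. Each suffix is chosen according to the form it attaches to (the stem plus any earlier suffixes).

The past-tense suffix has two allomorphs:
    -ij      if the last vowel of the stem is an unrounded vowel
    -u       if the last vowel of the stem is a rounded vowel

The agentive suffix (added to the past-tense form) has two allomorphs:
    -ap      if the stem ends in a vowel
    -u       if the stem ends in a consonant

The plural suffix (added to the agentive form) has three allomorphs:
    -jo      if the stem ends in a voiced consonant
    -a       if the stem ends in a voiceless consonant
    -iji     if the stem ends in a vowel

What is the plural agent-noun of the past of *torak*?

torakijuiji

*torak* — last vowel /a/ (an unrounded vowel) → -ij → *torakij*.
The final sound of the past-tense form *torakij* is /j/, which is a consonant, so the agentive suffix is -u, giving *torakiju*.
The agentive form *torakiju*: final sound = /u/, a vowel → -iji → *torakijuiji*.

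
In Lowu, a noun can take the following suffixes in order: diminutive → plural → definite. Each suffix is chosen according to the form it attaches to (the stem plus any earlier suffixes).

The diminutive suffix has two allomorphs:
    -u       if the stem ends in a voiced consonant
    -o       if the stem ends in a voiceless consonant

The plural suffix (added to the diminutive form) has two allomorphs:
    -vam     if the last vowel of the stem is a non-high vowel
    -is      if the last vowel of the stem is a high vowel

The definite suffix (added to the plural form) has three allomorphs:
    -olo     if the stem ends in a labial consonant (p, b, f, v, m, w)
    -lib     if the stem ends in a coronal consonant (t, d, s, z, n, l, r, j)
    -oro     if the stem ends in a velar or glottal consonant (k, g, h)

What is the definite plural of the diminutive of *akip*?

Since the final consonant of *akip* is /p/ (voiceless), it takes -o, giving *akipo*.
Since the last vowel of the diminutive form *akipo* is /o/ (a non-high vowel), it takes -vam, giving *akipovam*.
The final consonant of the plural form *akipovam* is /m/, which is labial, so the definite suffix is -olo, giving *akipovamolo*.

akipovamolo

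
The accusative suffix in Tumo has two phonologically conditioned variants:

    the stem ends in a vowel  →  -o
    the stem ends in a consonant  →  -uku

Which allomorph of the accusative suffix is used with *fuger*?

-uku

*fuger*: final sound = /r/, a consonant → -uku.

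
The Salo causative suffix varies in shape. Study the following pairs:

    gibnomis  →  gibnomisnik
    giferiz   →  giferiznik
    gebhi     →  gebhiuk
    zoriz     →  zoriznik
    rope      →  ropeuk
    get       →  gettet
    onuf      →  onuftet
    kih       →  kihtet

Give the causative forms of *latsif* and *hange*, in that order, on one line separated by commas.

latsiftet, hangeuk

The pattern is sibilance of the final sound: -nik when the stem ends in a sibilant (*gibnomis*, *giferiz*, *zoriz*); -tet when the stem ends in a non-sibilant consonant (*get*, *onuf*, *kih*); -uk when the stem ends in a vowel (*gebhi*, *rope*).
Since the final sound of *latsif* is /f/ (a non-sibilant consonant), it takes -tet, giving *latsiftet*.
*hange*: final sound = /e/, a vowel → -uk → *hangeuk*.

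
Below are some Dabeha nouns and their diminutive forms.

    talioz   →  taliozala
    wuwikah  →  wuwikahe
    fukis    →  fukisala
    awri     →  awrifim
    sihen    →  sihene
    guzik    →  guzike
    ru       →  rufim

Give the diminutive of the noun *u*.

Looking at the final sound of each stem: -ala when the stem ends in a sibilant (*talioz*, *fukis*); -e when the stem ends in a non-sibilant consonant (*wuwikah*, *sihen*, *guzik*); -fim when the stem ends in a vowel (*awri*, *ru*).
*u* — final sound /u/ (a vowel) → -fim → *ufim*.

ufim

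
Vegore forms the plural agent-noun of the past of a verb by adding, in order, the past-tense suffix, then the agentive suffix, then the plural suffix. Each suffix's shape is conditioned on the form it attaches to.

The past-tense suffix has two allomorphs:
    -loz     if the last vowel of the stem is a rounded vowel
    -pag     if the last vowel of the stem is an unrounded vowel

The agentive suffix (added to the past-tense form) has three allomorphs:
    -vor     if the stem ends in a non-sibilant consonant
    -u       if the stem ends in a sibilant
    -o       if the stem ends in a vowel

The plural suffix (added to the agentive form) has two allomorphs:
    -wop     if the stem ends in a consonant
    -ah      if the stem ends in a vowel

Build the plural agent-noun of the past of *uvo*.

uvolozuah

Since the last vowel of *uvo* is /o/ (a rounded vowel), it takes -loz, giving *uvoloz*.
The final sound of the past-tense form *uvoloz* is /z/, which is a sibilant, so the agentive suffix is -u, giving *uvolozu*.
The final sound of the agentive form *uvolozu* is /u/, which is a vowel, so the plural suffix is -ah, giving *uvolozuah*.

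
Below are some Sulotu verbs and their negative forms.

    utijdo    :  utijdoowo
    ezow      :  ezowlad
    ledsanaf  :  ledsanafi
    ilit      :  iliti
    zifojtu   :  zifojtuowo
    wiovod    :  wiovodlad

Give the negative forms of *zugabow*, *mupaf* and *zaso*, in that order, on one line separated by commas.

Looking at the final sound of each stem: -i when the stem ends in a voiceless consonant (*ledsanaf*, *ilit*); -lad when the stem ends in a voiced consonant (*ezow*, *wiovod*); -owo when the stem ends in a vowel (*utijdo*, *zifojtu*).
*zugabow* — final sound /w/ (a voiced consonant) → -lad → *zugabowlad*.
The final sound of *mupaf* is /f/, which is a voiceless consonant, so the suffix is -i, giving *mupafi*.
*zaso* — final sound /o/ (a vowel) → -owo → *zasoowo*.

zugabowlad, mupafi, zasoowo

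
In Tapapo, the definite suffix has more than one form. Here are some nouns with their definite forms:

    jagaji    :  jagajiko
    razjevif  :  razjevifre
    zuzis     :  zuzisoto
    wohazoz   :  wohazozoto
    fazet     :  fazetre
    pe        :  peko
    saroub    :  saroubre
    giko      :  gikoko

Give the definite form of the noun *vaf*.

The pattern is sibilance of the final sound: -oto when the stem ends in a sibilant (*zuzis*, *wohazoz*); -re when the stem ends in a non-sibilant consonant (*razjevif*, *fazet*, *saroub*); -ko when the stem ends in a vowel (*jagaji*, *pe*, *giko*).
Since the final sound of *vaf* is /f/ (a non-sibilant consonant), it takes -re, giving *vafre*.

vafre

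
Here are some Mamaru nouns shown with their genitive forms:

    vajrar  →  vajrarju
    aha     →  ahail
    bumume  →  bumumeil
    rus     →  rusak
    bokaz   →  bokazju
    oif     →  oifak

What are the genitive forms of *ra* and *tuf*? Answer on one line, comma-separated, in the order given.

The suffix is conditioned by the final sound: -ak when the stem ends in a voiceless consonant (*rus*, *oif*); -ju when the stem ends in a voiced consonant (*vajrar*, *bokaz*); -il when the stem ends in a vowel (*aha*, *bumume*).
*ra* — final sound /a/ (a vowel) → -il → *rail*.
The final sound of *tuf* is /f/, which is a voiceless consonant, so the suffix is -ak, giving *tufak*.

rail, tufak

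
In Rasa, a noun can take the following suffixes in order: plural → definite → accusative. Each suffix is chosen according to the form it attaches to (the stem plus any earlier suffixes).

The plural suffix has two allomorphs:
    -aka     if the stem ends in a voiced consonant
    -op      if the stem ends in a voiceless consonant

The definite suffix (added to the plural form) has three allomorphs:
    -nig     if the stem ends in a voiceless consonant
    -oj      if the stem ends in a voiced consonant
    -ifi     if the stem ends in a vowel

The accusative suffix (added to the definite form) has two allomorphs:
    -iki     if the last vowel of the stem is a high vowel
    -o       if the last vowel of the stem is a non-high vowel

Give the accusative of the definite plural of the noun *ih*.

Since the final consonant of *ih* is /h/ (voiceless), it takes -op, giving *ihop*.
The plural form *ihop* — final sound /p/ (a voiceless consonant) → -nig → *ihopnig*.
The definite form *ihopnig*: last vowel = /i/, a high vowel → -iki → *ihopnigiki*.

ihopnigiki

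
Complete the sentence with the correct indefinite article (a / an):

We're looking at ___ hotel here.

The indefinite article is chosen by the initial *sound* of the following word, not its spelling.
*hotel* begins with the sound /h/ (h is pronounced) — a consonant sound.
So the article is *a*: We're looking at a hotel here.

a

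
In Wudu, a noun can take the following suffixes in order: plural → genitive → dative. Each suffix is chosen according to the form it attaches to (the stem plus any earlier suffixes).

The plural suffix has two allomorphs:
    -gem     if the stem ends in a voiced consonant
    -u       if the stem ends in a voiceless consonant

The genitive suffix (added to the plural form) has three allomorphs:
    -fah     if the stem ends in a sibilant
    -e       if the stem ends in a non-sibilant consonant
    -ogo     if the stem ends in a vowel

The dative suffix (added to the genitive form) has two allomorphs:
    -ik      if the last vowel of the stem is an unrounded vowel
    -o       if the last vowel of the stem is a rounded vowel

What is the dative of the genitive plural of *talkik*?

Since the final consonant of *talkik* is /k/ (voiceless), it takes -u, giving *talkiku*.
Since the final sound of the plural form *talkiku* is /u/ (a vowel), it takes -ogo, giving *talkikuogo*.
The genitive form *talkikuogo* — last vowel /o/ (a rounded vowel) → -o → *talkikuogoo*.

talkikuogoo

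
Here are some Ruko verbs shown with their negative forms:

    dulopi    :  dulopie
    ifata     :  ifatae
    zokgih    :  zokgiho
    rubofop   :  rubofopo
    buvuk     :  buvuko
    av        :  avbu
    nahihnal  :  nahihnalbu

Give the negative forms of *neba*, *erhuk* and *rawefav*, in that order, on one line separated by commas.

Looking at the final sound of each stem: -o when the stem ends in a voiceless consonant (*zokgih*, *rubofop*, *buvuk*); -bu when the stem ends in a voiced consonant (*av*, *nahihnal*); -e when the stem ends in a vowel (*dulopi*, *ifata*).
*neba*: final sound = /a/, a vowel → -e → *nebae*.
*erhuk*: final sound = /k/, a voiceless consonant → -o → *erhuko*.
*rawefav* — final sound /v/ (a voiced consonant) → -bu → *rawefavbu*.

nebae, erhuko, rawefavbu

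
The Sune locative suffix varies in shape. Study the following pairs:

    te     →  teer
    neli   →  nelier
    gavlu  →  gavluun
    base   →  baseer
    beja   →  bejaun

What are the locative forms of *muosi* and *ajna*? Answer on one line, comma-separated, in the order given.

muosier, ajnaun

Looking at the last vowel of each stem: -er when the last vowel of the stem is a front vowel (*te*, *neli*, *base*); -un when the last vowel of the stem is a back vowel (*gavlu*, *beja*).
*muosi*: last vowel = /i/, a front vowel → -er → *muosier*.
Since the last vowel of *ajna* is /a/ (a back vowel), it takes -un, giving *ajnaun*.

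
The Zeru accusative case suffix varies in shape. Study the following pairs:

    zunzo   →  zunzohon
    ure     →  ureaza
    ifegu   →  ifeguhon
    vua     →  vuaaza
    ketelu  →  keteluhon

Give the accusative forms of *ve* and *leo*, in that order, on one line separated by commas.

veaza, leohon

Looking at the last vowel of each stem: -hon when the last vowel of the stem is a rounded vowel (*zunzo*, *ifegu*, *ketelu*); -aza when the last vowel of the stem is an unrounded vowel (*ure*, *vua*).
*ve* — last vowel /e/ (an unrounded vowel) → -aza → *veaza*.
The last vowel of *leo* is /o/, which is a rounded vowel, so the suffix is -hon, giving *leohon*.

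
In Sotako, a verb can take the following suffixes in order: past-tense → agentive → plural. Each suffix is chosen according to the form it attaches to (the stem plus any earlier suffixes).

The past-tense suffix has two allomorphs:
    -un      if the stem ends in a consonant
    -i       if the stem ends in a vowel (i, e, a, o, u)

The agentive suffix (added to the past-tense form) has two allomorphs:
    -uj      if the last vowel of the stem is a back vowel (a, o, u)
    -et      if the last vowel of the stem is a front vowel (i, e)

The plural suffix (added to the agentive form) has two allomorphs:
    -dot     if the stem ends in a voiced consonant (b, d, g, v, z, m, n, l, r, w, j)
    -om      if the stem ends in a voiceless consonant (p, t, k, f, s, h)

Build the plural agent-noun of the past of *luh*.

luhunujdot

*luh*: final sound = /h/, a consonant → -un → *luhun*.
Since the last vowel of the past-tense form *luhun* is /u/ (a back vowel), it takes -uj, giving *luhunuj*.
The agentive form *luhunuj*: final consonant = /j/, voiced → -dot → *luhunujdot*.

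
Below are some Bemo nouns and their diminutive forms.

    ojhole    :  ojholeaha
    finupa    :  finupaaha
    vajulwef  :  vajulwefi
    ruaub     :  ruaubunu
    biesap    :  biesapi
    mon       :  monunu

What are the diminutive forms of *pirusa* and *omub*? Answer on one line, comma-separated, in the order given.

pirusaaha, omubunu

Looking at the final sound of each stem: -i when the stem ends in a voiceless consonant (*vajulwef*, *biesap*); -unu when the stem ends in a voiced consonant (*ruaub*, *mon*); -aha when the stem ends in a vowel (*ojhole*, *finupa*).
*pirusa*: final sound = /a/, a vowel → -aha → *pirusaaha*.
The final sound of *omub* is /b/, which is a voiced consonant, so the suffix is -unu, giving *omubunu*.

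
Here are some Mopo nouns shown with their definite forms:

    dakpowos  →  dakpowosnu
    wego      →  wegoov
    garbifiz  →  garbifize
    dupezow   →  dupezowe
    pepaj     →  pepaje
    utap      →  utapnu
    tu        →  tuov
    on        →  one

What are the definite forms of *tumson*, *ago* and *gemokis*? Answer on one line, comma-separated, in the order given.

The pattern is voicing of the final sound: -nu when the stem ends in a voiceless consonant (*dakpowos*, *utap*); -e when the stem ends in a voiced consonant (*garbifiz*, *dupezow*, *pepaj*, *on*); -ov when the stem ends in a vowel (*wego*, *tu*).
The final sound of *tumson* is /n/, which is a voiced consonant, so the suffix is -e, giving *tumsone*.
Since the final sound of *ago* is /o/ (a vowel), it takes -ov, giving *agoov*.
Since the final sound of *gemokis* is /s/ (a voiceless consonant), it takes -nu, giving *gemokisnu*.

tumsone, agoov, gemokisnu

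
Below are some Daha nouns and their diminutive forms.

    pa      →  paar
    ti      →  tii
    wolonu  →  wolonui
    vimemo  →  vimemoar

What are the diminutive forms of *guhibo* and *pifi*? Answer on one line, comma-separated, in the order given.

guhiboar, pifii

The alternation tracks the last vowel of the stem — -i when the last vowel of the stem is a high vowel (*ti*, *wolonu*); -ar when the last vowel of the stem is a non-high vowel (*pa*, *vimemo*).
The last vowel of *guhibo* is /o/, which is a non-high vowel, so the suffix is -ar, giving *guhiboar*.
*pifi* — last vowel /i/ (a high vowel) → -i → *pifii*.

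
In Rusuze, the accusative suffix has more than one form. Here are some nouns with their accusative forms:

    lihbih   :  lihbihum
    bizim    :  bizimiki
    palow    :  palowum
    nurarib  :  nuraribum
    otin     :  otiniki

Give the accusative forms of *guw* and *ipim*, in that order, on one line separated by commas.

The pattern is nasality of the final consonant: -iki when the stem ends in a nasal (*bizim*, *otin*); -um when the stem ends in a non-nasal consonant (*lihbih*, *palow*, *nurarib*).
*guw*: final consonant = /w/, non-nasal → -um → *guwum*.
Since the final consonant of *ipim* is /m/ (a nasal), it takes -iki, giving *ipimiki*.

guwum, ipimiki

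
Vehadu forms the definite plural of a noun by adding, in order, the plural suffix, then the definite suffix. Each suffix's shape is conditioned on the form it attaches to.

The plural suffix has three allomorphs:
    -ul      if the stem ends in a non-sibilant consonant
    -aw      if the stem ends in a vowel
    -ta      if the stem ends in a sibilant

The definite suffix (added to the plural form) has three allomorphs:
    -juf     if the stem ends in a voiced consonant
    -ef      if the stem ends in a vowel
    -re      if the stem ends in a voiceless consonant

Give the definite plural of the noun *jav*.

javuljuf

The final sound of *jav* is /v/, which is a non-sibilant consonant, so the plural suffix is -ul, giving *javul*.
The plural form *javul* — final sound /l/ (a voiced consonant) → -juf → *javuljuf*.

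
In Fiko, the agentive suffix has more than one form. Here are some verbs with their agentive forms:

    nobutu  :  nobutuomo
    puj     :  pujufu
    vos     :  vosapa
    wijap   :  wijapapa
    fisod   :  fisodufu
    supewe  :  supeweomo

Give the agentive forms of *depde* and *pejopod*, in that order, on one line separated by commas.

depdeomo, pejopodufu

The pattern is voicing of the final sound: -apa when the stem ends in a voiceless consonant (*vos*, *wijap*); -ufu when the stem ends in a voiced consonant (*puj*, *fisod*); -omo when the stem ends in a vowel (*nobutu*, *supewe*).
The final sound of *depde* is /e/, which is a vowel, so the suffix is -omo, giving *depdeomo*.
Since the final sound of *pejopod* is /d/ (a voiced consonant), it takes -ufu, giving *pejopodufu*.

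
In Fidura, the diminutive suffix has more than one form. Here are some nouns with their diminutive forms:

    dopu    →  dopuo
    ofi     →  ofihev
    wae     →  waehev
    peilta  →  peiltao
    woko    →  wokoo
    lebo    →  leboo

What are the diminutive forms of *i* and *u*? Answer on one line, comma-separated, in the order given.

ihev, uo

The pattern is front/back vowel harmony: -hev when the last vowel of the stem is a front vowel (*ofi*, *wae*); -o when the last vowel of the stem is a back vowel (*dopu*, *peilta*, *woko*, *lebo*).
The last vowel of *i* is /i/, which is a front vowel, so the suffix is -hev, giving *ihev*.
*u* — last vowel /u/ (a back vowel) → -o → *uo*.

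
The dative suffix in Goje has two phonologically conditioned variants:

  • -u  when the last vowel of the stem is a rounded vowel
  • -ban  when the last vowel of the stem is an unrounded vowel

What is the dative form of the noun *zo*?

zou

*zo*: last vowel = /o/, a rounded vowel → -u → *zou*.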